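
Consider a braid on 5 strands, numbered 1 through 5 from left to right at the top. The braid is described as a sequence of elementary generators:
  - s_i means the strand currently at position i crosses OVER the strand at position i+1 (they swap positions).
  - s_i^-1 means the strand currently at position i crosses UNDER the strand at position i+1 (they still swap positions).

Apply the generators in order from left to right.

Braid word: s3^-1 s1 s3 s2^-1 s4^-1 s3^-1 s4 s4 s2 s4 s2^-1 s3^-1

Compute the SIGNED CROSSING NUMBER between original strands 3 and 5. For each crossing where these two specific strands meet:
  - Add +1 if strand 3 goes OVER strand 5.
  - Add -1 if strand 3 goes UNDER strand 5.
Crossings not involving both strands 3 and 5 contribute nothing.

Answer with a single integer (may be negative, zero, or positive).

Gen 1: crossing 3x4. Both 3&5? no. Sum: 0
Gen 2: crossing 1x2. Both 3&5? no. Sum: 0
Gen 3: crossing 4x3. Both 3&5? no. Sum: 0
Gen 4: crossing 1x3. Both 3&5? no. Sum: 0
Gen 5: crossing 4x5. Both 3&5? no. Sum: 0
Gen 6: crossing 1x5. Both 3&5? no. Sum: 0
Gen 7: crossing 1x4. Both 3&5? no. Sum: 0
Gen 8: crossing 4x1. Both 3&5? no. Sum: 0
Gen 9: 3 over 5. Both 3&5? yes. Contrib: +1. Sum: 1
Gen 10: crossing 1x4. Both 3&5? no. Sum: 1
Gen 11: 5 under 3. Both 3&5? yes. Contrib: +1. Sum: 2
Gen 12: crossing 5x4. Both 3&5? no. Sum: 2

Answer: 2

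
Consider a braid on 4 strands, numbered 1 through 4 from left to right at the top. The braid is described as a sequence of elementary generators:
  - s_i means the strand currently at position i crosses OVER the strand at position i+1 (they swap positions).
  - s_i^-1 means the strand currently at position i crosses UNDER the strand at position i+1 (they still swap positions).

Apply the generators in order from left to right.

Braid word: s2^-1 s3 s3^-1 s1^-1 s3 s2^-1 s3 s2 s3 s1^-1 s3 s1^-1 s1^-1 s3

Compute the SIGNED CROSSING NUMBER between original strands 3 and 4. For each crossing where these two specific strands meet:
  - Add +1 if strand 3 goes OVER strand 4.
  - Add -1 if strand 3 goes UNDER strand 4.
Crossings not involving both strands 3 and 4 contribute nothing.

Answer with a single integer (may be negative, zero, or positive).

Gen 1: crossing 2x3. Both 3&4? no. Sum: 0
Gen 2: crossing 2x4. Both 3&4? no. Sum: 0
Gen 3: crossing 4x2. Both 3&4? no. Sum: 0
Gen 4: crossing 1x3. Both 3&4? no. Sum: 0
Gen 5: crossing 2x4. Both 3&4? no. Sum: 0
Gen 6: crossing 1x4. Both 3&4? no. Sum: 0
Gen 7: crossing 1x2. Both 3&4? no. Sum: 0
Gen 8: crossing 4x2. Both 3&4? no. Sum: 0
Gen 9: crossing 4x1. Both 3&4? no. Sum: 0
Gen 10: crossing 3x2. Both 3&4? no. Sum: 0
Gen 11: crossing 1x4. Both 3&4? no. Sum: 0
Gen 12: crossing 2x3. Both 3&4? no. Sum: 0
Gen 13: crossing 3x2. Both 3&4? no. Sum: 0
Gen 14: crossing 4x1. Both 3&4? no. Sum: 0

Answer: 0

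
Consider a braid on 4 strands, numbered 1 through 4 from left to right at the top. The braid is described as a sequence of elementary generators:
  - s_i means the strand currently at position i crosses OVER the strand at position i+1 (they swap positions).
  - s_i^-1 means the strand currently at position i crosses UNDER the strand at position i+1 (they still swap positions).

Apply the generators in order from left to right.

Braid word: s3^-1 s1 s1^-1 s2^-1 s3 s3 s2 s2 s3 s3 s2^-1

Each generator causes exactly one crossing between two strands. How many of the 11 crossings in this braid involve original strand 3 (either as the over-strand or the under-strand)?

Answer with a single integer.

Answer: 5

Derivation:
Gen 1: crossing 3x4. Involves strand 3? yes. Count so far: 1
Gen 2: crossing 1x2. Involves strand 3? no. Count so far: 1
Gen 3: crossing 2x1. Involves strand 3? no. Count so far: 1
Gen 4: crossing 2x4. Involves strand 3? no. Count so far: 1
Gen 5: crossing 2x3. Involves strand 3? yes. Count so far: 2
Gen 6: crossing 3x2. Involves strand 3? yes. Count so far: 3
Gen 7: crossing 4x2. Involves strand 3? no. Count so far: 3
Gen 8: crossing 2x4. Involves strand 3? no. Count so far: 3
Gen 9: crossing 2x3. Involves strand 3? yes. Count so far: 4
Gen 10: crossing 3x2. Involves strand 3? yes. Count so far: 5
Gen 11: crossing 4x2. Involves strand 3? no. Count so far: 5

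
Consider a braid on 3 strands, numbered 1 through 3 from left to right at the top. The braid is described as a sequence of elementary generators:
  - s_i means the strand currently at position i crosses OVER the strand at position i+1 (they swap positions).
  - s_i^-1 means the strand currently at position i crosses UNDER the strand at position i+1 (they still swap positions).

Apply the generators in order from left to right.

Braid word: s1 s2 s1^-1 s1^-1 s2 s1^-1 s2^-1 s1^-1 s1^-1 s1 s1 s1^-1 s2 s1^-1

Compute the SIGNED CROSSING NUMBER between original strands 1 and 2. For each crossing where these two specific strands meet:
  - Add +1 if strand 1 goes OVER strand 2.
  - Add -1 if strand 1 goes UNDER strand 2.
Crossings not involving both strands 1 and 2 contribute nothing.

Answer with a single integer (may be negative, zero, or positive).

Answer: 3

Derivation:
Gen 1: 1 over 2. Both 1&2? yes. Contrib: +1. Sum: 1
Gen 2: crossing 1x3. Both 1&2? no. Sum: 1
Gen 3: crossing 2x3. Both 1&2? no. Sum: 1
Gen 4: crossing 3x2. Both 1&2? no. Sum: 1
Gen 5: crossing 3x1. Both 1&2? no. Sum: 1
Gen 6: 2 under 1. Both 1&2? yes. Contrib: +1. Sum: 2
Gen 7: crossing 2x3. Both 1&2? no. Sum: 2
Gen 8: crossing 1x3. Both 1&2? no. Sum: 2
Gen 9: crossing 3x1. Both 1&2? no. Sum: 2
Gen 10: crossing 1x3. Both 1&2? no. Sum: 2
Gen 11: crossing 3x1. Both 1&2? no. Sum: 2
Gen 12: crossing 1x3. Both 1&2? no. Sum: 2
Gen 13: 1 over 2. Both 1&2? yes. Contrib: +1. Sum: 3
Gen 14: crossing 3x2. Both 1&2? no. Sum: 3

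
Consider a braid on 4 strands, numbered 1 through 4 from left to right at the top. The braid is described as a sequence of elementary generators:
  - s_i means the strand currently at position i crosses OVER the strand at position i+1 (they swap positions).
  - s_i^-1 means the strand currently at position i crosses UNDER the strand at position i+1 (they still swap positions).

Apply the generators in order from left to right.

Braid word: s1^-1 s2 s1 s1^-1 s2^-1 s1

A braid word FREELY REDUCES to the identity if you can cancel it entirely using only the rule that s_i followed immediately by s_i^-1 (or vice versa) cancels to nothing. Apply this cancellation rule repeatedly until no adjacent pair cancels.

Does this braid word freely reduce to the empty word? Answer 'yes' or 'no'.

Gen 1 (s1^-1): push. Stack: [s1^-1]
Gen 2 (s2): push. Stack: [s1^-1 s2]
Gen 3 (s1): push. Stack: [s1^-1 s2 s1]
Gen 4 (s1^-1): cancels prior s1. Stack: [s1^-1 s2]
Gen 5 (s2^-1): cancels prior s2. Stack: [s1^-1]
Gen 6 (s1): cancels prior s1^-1. Stack: []
Reduced word: (empty)

Answer: yes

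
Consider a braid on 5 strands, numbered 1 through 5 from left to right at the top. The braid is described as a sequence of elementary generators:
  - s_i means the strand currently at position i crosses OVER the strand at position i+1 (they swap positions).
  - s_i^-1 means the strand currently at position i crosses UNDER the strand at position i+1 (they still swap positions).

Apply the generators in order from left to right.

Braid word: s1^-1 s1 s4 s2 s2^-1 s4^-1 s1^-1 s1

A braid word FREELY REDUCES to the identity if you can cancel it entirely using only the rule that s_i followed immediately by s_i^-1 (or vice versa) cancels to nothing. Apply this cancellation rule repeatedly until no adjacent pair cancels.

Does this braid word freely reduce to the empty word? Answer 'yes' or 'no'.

Answer: yes

Derivation:
Gen 1 (s1^-1): push. Stack: [s1^-1]
Gen 2 (s1): cancels prior s1^-1. Stack: []
Gen 3 (s4): push. Stack: [s4]
Gen 4 (s2): push. Stack: [s4 s2]
Gen 5 (s2^-1): cancels prior s2. Stack: [s4]
Gen 6 (s4^-1): cancels prior s4. Stack: []
Gen 7 (s1^-1): push. Stack: [s1^-1]
Gen 8 (s1): cancels prior s1^-1. Stack: []
Reduced word: (empty)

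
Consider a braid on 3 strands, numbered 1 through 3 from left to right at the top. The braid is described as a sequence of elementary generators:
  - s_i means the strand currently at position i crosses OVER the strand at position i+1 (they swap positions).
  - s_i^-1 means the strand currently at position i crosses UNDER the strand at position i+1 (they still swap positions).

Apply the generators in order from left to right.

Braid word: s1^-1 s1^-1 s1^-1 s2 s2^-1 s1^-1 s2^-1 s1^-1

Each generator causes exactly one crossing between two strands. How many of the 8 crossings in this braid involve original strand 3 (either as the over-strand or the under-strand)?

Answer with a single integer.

Answer: 4

Derivation:
Gen 1: crossing 1x2. Involves strand 3? no. Count so far: 0
Gen 2: crossing 2x1. Involves strand 3? no. Count so far: 0
Gen 3: crossing 1x2. Involves strand 3? no. Count so far: 0
Gen 4: crossing 1x3. Involves strand 3? yes. Count so far: 1
Gen 5: crossing 3x1. Involves strand 3? yes. Count so far: 2
Gen 6: crossing 2x1. Involves strand 3? no. Count so far: 2
Gen 7: crossing 2x3. Involves strand 3? yes. Count so far: 3
Gen 8: crossing 1x3. Involves strand 3? yes. Count so far: 4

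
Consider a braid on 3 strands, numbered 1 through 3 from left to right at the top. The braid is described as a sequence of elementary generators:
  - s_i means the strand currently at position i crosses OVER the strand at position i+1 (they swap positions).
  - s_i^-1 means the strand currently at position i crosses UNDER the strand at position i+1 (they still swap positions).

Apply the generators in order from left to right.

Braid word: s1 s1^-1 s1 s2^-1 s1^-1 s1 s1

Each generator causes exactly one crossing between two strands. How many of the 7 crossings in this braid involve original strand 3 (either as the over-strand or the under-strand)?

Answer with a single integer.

Gen 1: crossing 1x2. Involves strand 3? no. Count so far: 0
Gen 2: crossing 2x1. Involves strand 3? no. Count so far: 0
Gen 3: crossing 1x2. Involves strand 3? no. Count so far: 0
Gen 4: crossing 1x3. Involves strand 3? yes. Count so far: 1
Gen 5: crossing 2x3. Involves strand 3? yes. Count so far: 2
Gen 6: crossing 3x2. Involves strand 3? yes. Count so far: 3
Gen 7: crossing 2x3. Involves strand 3? yes. Count so far: 4

Answer: 4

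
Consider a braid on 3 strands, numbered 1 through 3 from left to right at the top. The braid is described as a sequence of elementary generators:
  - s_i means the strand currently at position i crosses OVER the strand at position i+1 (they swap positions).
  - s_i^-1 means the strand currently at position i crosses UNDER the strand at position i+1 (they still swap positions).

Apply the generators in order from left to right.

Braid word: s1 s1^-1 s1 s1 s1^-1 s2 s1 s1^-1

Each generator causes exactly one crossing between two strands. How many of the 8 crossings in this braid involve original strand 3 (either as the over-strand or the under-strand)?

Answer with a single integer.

Gen 1: crossing 1x2. Involves strand 3? no. Count so far: 0
Gen 2: crossing 2x1. Involves strand 3? no. Count so far: 0
Gen 3: crossing 1x2. Involves strand 3? no. Count so far: 0
Gen 4: crossing 2x1. Involves strand 3? no. Count so far: 0
Gen 5: crossing 1x2. Involves strand 3? no. Count so far: 0
Gen 6: crossing 1x3. Involves strand 3? yes. Count so far: 1
Gen 7: crossing 2x3. Involves strand 3? yes. Count so far: 2
Gen 8: crossing 3x2. Involves strand 3? yes. Count so far: 3

Answer: 3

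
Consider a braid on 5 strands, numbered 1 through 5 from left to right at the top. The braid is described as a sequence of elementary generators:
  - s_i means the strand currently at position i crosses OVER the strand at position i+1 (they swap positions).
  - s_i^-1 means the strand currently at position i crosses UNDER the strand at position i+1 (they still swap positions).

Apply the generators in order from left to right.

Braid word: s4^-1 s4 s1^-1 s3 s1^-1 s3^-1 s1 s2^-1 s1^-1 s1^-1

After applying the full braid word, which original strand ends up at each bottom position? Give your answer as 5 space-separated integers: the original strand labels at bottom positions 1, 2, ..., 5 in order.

Gen 1 (s4^-1): strand 4 crosses under strand 5. Perm now: [1 2 3 5 4]
Gen 2 (s4): strand 5 crosses over strand 4. Perm now: [1 2 3 4 5]
Gen 3 (s1^-1): strand 1 crosses under strand 2. Perm now: [2 1 3 4 5]
Gen 4 (s3): strand 3 crosses over strand 4. Perm now: [2 1 4 3 5]
Gen 5 (s1^-1): strand 2 crosses under strand 1. Perm now: [1 2 4 3 5]
Gen 6 (s3^-1): strand 4 crosses under strand 3. Perm now: [1 2 3 4 5]
Gen 7 (s1): strand 1 crosses over strand 2. Perm now: [2 1 3 4 5]
Gen 8 (s2^-1): strand 1 crosses under strand 3. Perm now: [2 3 1 4 5]
Gen 9 (s1^-1): strand 2 crosses under strand 3. Perm now: [3 2 1 4 5]
Gen 10 (s1^-1): strand 3 crosses under strand 2. Perm now: [2 3 1 4 5]

Answer: 2 3 1 4 5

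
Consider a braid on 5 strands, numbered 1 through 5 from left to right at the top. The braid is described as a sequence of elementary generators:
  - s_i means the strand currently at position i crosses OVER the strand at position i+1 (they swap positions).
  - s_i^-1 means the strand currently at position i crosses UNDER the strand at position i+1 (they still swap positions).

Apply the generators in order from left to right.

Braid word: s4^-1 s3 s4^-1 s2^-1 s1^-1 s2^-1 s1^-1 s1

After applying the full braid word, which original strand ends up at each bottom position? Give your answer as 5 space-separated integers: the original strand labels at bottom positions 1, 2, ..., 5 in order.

Gen 1 (s4^-1): strand 4 crosses under strand 5. Perm now: [1 2 3 5 4]
Gen 2 (s3): strand 3 crosses over strand 5. Perm now: [1 2 5 3 4]
Gen 3 (s4^-1): strand 3 crosses under strand 4. Perm now: [1 2 5 4 3]
Gen 4 (s2^-1): strand 2 crosses under strand 5. Perm now: [1 5 2 4 3]
Gen 5 (s1^-1): strand 1 crosses under strand 5. Perm now: [5 1 2 4 3]
Gen 6 (s2^-1): strand 1 crosses under strand 2. Perm now: [5 2 1 4 3]
Gen 7 (s1^-1): strand 5 crosses under strand 2. Perm now: [2 5 1 4 3]
Gen 8 (s1): strand 2 crosses over strand 5. Perm now: [5 2 1 4 3]

Answer: 5 2 1 4 3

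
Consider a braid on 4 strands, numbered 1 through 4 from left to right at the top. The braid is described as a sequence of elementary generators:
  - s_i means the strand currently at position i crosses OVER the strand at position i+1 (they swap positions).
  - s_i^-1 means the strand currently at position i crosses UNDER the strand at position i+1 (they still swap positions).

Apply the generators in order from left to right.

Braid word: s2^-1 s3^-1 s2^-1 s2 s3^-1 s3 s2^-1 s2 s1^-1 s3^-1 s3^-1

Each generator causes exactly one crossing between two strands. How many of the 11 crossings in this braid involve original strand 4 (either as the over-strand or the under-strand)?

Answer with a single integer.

Answer: 9

Derivation:
Gen 1: crossing 2x3. Involves strand 4? no. Count so far: 0
Gen 2: crossing 2x4. Involves strand 4? yes. Count so far: 1
Gen 3: crossing 3x4. Involves strand 4? yes. Count so far: 2
Gen 4: crossing 4x3. Involves strand 4? yes. Count so far: 3
Gen 5: crossing 4x2. Involves strand 4? yes. Count so far: 4
Gen 6: crossing 2x4. Involves strand 4? yes. Count so far: 5
Gen 7: crossing 3x4. Involves strand 4? yes. Count so far: 6
Gen 8: crossing 4x3. Involves strand 4? yes. Count so far: 7
Gen 9: crossing 1x3. Involves strand 4? no. Count so far: 7
Gen 10: crossing 4x2. Involves strand 4? yes. Count so far: 8
Gen 11: crossing 2x4. Involves strand 4? yes. Count so far: 9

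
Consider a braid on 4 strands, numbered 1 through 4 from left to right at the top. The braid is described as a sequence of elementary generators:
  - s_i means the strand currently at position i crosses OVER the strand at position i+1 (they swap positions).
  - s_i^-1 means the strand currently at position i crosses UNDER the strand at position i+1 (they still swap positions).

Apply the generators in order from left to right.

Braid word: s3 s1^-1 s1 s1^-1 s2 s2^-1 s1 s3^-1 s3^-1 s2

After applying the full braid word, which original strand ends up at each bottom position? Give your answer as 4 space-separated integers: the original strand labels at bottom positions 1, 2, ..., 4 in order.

Answer: 1 4 2 3

Derivation:
Gen 1 (s3): strand 3 crosses over strand 4. Perm now: [1 2 4 3]
Gen 2 (s1^-1): strand 1 crosses under strand 2. Perm now: [2 1 4 3]
Gen 3 (s1): strand 2 crosses over strand 1. Perm now: [1 2 4 3]
Gen 4 (s1^-1): strand 1 crosses under strand 2. Perm now: [2 1 4 3]
Gen 5 (s2): strand 1 crosses over strand 4. Perm now: [2 4 1 3]
Gen 6 (s2^-1): strand 4 crosses under strand 1. Perm now: [2 1 4 3]
Gen 7 (s1): strand 2 crosses over strand 1. Perm now: [1 2 4 3]
Gen 8 (s3^-1): strand 4 crosses under strand 3. Perm now: [1 2 3 4]
Gen 9 (s3^-1): strand 3 crosses under strand 4. Perm now: [1 2 4 3]
Gen 10 (s2): strand 2 crosses over strand 4. Perm now: [1 4 2 3]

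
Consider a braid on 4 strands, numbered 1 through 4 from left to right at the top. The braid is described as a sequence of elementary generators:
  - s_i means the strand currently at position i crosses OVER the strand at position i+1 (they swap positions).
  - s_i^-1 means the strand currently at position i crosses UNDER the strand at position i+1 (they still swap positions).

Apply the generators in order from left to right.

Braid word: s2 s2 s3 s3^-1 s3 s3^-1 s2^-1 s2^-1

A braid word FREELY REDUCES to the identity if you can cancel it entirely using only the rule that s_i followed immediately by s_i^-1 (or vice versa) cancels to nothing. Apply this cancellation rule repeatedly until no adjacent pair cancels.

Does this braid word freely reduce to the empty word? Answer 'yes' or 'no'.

Answer: yes

Derivation:
Gen 1 (s2): push. Stack: [s2]
Gen 2 (s2): push. Stack: [s2 s2]
Gen 3 (s3): push. Stack: [s2 s2 s3]
Gen 4 (s3^-1): cancels prior s3. Stack: [s2 s2]
Gen 5 (s3): push. Stack: [s2 s2 s3]
Gen 6 (s3^-1): cancels prior s3. Stack: [s2 s2]
Gen 7 (s2^-1): cancels prior s2. Stack: [s2]
Gen 8 (s2^-1): cancels prior s2. Stack: []
Reduced word: (empty)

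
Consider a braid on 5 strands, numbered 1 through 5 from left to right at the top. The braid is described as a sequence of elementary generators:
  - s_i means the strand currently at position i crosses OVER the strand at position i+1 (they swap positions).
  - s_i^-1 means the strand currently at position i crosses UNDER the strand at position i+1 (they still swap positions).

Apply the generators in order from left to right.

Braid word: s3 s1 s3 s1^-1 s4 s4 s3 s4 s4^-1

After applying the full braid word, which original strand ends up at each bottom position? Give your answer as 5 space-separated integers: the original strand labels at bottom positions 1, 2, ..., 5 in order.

Gen 1 (s3): strand 3 crosses over strand 4. Perm now: [1 2 4 3 5]
Gen 2 (s1): strand 1 crosses over strand 2. Perm now: [2 1 4 3 5]
Gen 3 (s3): strand 4 crosses over strand 3. Perm now: [2 1 3 4 5]
Gen 4 (s1^-1): strand 2 crosses under strand 1. Perm now: [1 2 3 4 5]
Gen 5 (s4): strand 4 crosses over strand 5. Perm now: [1 2 3 5 4]
Gen 6 (s4): strand 5 crosses over strand 4. Perm now: [1 2 3 4 5]
Gen 7 (s3): strand 3 crosses over strand 4. Perm now: [1 2 4 3 5]
Gen 8 (s4): strand 3 crosses over strand 5. Perm now: [1 2 4 5 3]
Gen 9 (s4^-1): strand 5 crosses under strand 3. Perm now: [1 2 4 3 5]

Answer: 1 2 4 3 5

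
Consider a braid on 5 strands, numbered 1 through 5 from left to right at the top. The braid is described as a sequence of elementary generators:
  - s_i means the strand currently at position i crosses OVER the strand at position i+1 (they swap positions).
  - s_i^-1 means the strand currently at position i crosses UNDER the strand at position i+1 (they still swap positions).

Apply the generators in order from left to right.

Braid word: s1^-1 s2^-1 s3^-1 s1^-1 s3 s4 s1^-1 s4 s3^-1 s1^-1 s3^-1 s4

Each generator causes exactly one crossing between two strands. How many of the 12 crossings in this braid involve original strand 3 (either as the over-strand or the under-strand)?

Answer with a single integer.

Answer: 4

Derivation:
Gen 1: crossing 1x2. Involves strand 3? no. Count so far: 0
Gen 2: crossing 1x3. Involves strand 3? yes. Count so far: 1
Gen 3: crossing 1x4. Involves strand 3? no. Count so far: 1
Gen 4: crossing 2x3. Involves strand 3? yes. Count so far: 2
Gen 5: crossing 4x1. Involves strand 3? no. Count so far: 2
Gen 6: crossing 4x5. Involves strand 3? no. Count so far: 2
Gen 7: crossing 3x2. Involves strand 3? yes. Count so far: 3
Gen 8: crossing 5x4. Involves strand 3? no. Count so far: 3
Gen 9: crossing 1x4. Involves strand 3? no. Count so far: 3
Gen 10: crossing 2x3. Involves strand 3? yes. Count so far: 4
Gen 11: crossing 4x1. Involves strand 3? no. Count so far: 4
Gen 12: crossing 4x5. Involves strand 3? no. Count so far: 4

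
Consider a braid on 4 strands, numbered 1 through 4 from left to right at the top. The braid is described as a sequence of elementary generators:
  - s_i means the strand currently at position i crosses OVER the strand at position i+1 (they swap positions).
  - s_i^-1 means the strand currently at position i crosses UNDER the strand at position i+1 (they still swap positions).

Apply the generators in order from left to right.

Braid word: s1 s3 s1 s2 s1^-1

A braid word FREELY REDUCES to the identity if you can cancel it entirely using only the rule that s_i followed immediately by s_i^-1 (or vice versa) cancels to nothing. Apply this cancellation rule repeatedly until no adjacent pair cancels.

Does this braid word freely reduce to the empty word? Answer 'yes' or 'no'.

Gen 1 (s1): push. Stack: [s1]
Gen 2 (s3): push. Stack: [s1 s3]
Gen 3 (s1): push. Stack: [s1 s3 s1]
Gen 4 (s2): push. Stack: [s1 s3 s1 s2]
Gen 5 (s1^-1): push. Stack: [s1 s3 s1 s2 s1^-1]
Reduced word: s1 s3 s1 s2 s1^-1

Answer: no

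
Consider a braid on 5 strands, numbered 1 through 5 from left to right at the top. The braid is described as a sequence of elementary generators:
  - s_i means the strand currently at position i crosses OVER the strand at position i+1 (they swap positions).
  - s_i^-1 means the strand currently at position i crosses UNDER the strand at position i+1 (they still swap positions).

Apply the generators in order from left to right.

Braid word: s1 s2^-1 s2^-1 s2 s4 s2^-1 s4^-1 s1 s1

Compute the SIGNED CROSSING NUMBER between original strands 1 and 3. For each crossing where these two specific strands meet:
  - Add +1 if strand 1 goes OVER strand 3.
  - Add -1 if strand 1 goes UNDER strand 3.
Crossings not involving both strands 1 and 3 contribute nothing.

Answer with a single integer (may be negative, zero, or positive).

Gen 1: crossing 1x2. Both 1&3? no. Sum: 0
Gen 2: 1 under 3. Both 1&3? yes. Contrib: -1. Sum: -1
Gen 3: 3 under 1. Both 1&3? yes. Contrib: +1. Sum: 0
Gen 4: 1 over 3. Both 1&3? yes. Contrib: +1. Sum: 1
Gen 5: crossing 4x5. Both 1&3? no. Sum: 1
Gen 6: 3 under 1. Both 1&3? yes. Contrib: +1. Sum: 2
Gen 7: crossing 5x4. Both 1&3? no. Sum: 2
Gen 8: crossing 2x1. Both 1&3? no. Sum: 2
Gen 9: crossing 1x2. Both 1&3? no. Sum: 2

Answer: 2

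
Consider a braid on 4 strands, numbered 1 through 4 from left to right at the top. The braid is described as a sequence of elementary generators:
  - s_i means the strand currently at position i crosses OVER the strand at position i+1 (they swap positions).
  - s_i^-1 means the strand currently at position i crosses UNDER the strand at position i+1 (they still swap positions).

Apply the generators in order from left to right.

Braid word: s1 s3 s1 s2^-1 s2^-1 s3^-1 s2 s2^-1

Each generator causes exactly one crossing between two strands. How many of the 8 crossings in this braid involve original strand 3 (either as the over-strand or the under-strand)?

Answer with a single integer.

Gen 1: crossing 1x2. Involves strand 3? no. Count so far: 0
Gen 2: crossing 3x4. Involves strand 3? yes. Count so far: 1
Gen 3: crossing 2x1. Involves strand 3? no. Count so far: 1
Gen 4: crossing 2x4. Involves strand 3? no. Count so far: 1
Gen 5: crossing 4x2. Involves strand 3? no. Count so far: 1
Gen 6: crossing 4x3. Involves strand 3? yes. Count so far: 2
Gen 7: crossing 2x3. Involves strand 3? yes. Count so far: 3
Gen 8: crossing 3x2. Involves strand 3? yes. Count so far: 4

Answer: 4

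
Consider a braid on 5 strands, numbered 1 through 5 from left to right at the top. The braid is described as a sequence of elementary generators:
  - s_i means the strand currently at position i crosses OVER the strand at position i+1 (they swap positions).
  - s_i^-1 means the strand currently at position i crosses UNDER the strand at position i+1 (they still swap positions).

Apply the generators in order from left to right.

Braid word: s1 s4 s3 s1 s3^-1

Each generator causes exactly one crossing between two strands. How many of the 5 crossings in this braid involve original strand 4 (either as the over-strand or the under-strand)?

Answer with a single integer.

Gen 1: crossing 1x2. Involves strand 4? no. Count so far: 0
Gen 2: crossing 4x5. Involves strand 4? yes. Count so far: 1
Gen 3: crossing 3x5. Involves strand 4? no. Count so far: 1
Gen 4: crossing 2x1. Involves strand 4? no. Count so far: 1
Gen 5: crossing 5x3. Involves strand 4? no. Count so far: 1

Answer: 1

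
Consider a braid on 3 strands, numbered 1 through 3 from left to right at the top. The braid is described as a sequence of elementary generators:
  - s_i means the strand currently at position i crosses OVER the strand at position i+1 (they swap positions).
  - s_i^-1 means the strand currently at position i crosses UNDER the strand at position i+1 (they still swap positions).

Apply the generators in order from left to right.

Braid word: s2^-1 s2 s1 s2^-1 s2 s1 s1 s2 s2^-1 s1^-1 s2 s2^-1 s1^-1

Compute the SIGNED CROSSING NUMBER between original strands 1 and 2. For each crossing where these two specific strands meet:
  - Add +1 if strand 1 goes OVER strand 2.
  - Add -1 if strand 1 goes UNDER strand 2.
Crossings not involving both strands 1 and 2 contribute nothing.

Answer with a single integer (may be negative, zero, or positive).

Answer: 1

Derivation:
Gen 1: crossing 2x3. Both 1&2? no. Sum: 0
Gen 2: crossing 3x2. Both 1&2? no. Sum: 0
Gen 3: 1 over 2. Both 1&2? yes. Contrib: +1. Sum: 1
Gen 4: crossing 1x3. Both 1&2? no. Sum: 1
Gen 5: crossing 3x1. Both 1&2? no. Sum: 1
Gen 6: 2 over 1. Both 1&2? yes. Contrib: -1. Sum: 0
Gen 7: 1 over 2. Both 1&2? yes. Contrib: +1. Sum: 1
Gen 8: crossing 1x3. Both 1&2? no. Sum: 1
Gen 9: crossing 3x1. Both 1&2? no. Sum: 1
Gen 10: 2 under 1. Both 1&2? yes. Contrib: +1. Sum: 2
Gen 11: crossing 2x3. Both 1&2? no. Sum: 2
Gen 12: crossing 3x2. Both 1&2? no. Sum: 2
Gen 13: 1 under 2. Both 1&2? yes. Contrib: -1. Sum: 1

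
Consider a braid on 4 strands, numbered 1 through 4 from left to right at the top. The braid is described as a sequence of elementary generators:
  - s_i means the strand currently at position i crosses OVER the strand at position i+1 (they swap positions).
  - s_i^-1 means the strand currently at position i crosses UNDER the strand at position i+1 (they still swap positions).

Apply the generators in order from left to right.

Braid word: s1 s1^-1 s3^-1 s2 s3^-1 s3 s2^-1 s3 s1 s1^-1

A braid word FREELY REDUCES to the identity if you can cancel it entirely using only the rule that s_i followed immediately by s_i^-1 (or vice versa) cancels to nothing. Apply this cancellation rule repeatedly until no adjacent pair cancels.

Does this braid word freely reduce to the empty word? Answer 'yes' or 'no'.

Gen 1 (s1): push. Stack: [s1]
Gen 2 (s1^-1): cancels prior s1. Stack: []
Gen 3 (s3^-1): push. Stack: [s3^-1]
Gen 4 (s2): push. Stack: [s3^-1 s2]
Gen 5 (s3^-1): push. Stack: [s3^-1 s2 s3^-1]
Gen 6 (s3): cancels prior s3^-1. Stack: [s3^-1 s2]
Gen 7 (s2^-1): cancels prior s2. Stack: [s3^-1]
Gen 8 (s3): cancels prior s3^-1. Stack: []
Gen 9 (s1): push. Stack: [s1]
Gen 10 (s1^-1): cancels prior s1. Stack: []
Reduced word: (empty)

Answer: yes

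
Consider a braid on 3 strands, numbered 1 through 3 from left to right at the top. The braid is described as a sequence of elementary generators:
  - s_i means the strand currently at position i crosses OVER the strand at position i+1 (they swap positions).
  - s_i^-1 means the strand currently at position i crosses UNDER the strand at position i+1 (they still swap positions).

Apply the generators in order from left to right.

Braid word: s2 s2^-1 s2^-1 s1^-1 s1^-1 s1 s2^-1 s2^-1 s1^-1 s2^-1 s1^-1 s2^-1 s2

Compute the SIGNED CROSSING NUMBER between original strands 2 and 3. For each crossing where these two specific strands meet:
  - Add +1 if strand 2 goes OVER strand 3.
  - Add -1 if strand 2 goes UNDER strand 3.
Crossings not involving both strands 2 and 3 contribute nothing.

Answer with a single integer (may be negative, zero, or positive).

Gen 1: 2 over 3. Both 2&3? yes. Contrib: +1. Sum: 1
Gen 2: 3 under 2. Both 2&3? yes. Contrib: +1. Sum: 2
Gen 3: 2 under 3. Both 2&3? yes. Contrib: -1. Sum: 1
Gen 4: crossing 1x3. Both 2&3? no. Sum: 1
Gen 5: crossing 3x1. Both 2&3? no. Sum: 1
Gen 6: crossing 1x3. Both 2&3? no. Sum: 1
Gen 7: crossing 1x2. Both 2&3? no. Sum: 1
Gen 8: crossing 2x1. Both 2&3? no. Sum: 1
Gen 9: crossing 3x1. Both 2&3? no. Sum: 1
Gen 10: 3 under 2. Both 2&3? yes. Contrib: +1. Sum: 2
Gen 11: crossing 1x2. Both 2&3? no. Sum: 2
Gen 12: crossing 1x3. Both 2&3? no. Sum: 2
Gen 13: crossing 3x1. Both 2&3? no. Sum: 2

Answer: 2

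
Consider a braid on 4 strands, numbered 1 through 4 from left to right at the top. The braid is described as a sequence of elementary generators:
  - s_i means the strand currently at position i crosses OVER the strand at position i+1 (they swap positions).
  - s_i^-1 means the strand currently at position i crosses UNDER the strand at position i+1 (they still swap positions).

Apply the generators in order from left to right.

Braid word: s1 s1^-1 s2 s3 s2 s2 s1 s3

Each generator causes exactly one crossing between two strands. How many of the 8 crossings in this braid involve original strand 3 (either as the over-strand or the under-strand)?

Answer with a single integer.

Gen 1: crossing 1x2. Involves strand 3? no. Count so far: 0
Gen 2: crossing 2x1. Involves strand 3? no. Count so far: 0
Gen 3: crossing 2x3. Involves strand 3? yes. Count so far: 1
Gen 4: crossing 2x4. Involves strand 3? no. Count so far: 1
Gen 5: crossing 3x4. Involves strand 3? yes. Count so far: 2
Gen 6: crossing 4x3. Involves strand 3? yes. Count so far: 3
Gen 7: crossing 1x3. Involves strand 3? yes. Count so far: 4
Gen 8: crossing 4x2. Involves strand 3? no. Count so far: 4

Answer: 4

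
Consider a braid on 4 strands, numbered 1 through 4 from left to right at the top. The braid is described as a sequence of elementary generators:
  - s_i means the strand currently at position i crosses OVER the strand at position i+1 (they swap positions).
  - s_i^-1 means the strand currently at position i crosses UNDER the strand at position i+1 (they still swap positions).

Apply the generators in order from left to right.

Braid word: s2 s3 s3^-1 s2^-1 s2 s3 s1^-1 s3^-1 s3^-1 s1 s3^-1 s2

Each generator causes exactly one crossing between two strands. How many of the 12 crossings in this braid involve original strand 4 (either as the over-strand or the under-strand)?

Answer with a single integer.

Gen 1: crossing 2x3. Involves strand 4? no. Count so far: 0
Gen 2: crossing 2x4. Involves strand 4? yes. Count so far: 1
Gen 3: crossing 4x2. Involves strand 4? yes. Count so far: 2
Gen 4: crossing 3x2. Involves strand 4? no. Count so far: 2
Gen 5: crossing 2x3. Involves strand 4? no. Count so far: 2
Gen 6: crossing 2x4. Involves strand 4? yes. Count so far: 3
Gen 7: crossing 1x3. Involves strand 4? no. Count so far: 3
Gen 8: crossing 4x2. Involves strand 4? yes. Count so far: 4
Gen 9: crossing 2x4. Involves strand 4? yes. Count so far: 5
Gen 10: crossing 3x1. Involves strand 4? no. Count so far: 5
Gen 11: crossing 4x2. Involves strand 4? yes. Count so far: 6
Gen 12: crossing 3x2. Involves strand 4? no. Count so far: 6

Answer: 6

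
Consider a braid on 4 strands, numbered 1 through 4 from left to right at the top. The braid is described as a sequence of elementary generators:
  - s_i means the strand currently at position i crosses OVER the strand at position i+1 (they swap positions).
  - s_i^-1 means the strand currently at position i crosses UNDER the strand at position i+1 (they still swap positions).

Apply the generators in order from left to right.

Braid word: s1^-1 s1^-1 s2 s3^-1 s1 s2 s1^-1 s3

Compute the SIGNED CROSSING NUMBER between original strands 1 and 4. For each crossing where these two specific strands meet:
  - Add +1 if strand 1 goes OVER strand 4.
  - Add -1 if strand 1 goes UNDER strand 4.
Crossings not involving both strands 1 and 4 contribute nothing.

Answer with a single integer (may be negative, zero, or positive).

Gen 1: crossing 1x2. Both 1&4? no. Sum: 0
Gen 2: crossing 2x1. Both 1&4? no. Sum: 0
Gen 3: crossing 2x3. Both 1&4? no. Sum: 0
Gen 4: crossing 2x4. Both 1&4? no. Sum: 0
Gen 5: crossing 1x3. Both 1&4? no. Sum: 0
Gen 6: 1 over 4. Both 1&4? yes. Contrib: +1. Sum: 1
Gen 7: crossing 3x4. Both 1&4? no. Sum: 1
Gen 8: crossing 1x2. Both 1&4? no. Sum: 1

Answer: 1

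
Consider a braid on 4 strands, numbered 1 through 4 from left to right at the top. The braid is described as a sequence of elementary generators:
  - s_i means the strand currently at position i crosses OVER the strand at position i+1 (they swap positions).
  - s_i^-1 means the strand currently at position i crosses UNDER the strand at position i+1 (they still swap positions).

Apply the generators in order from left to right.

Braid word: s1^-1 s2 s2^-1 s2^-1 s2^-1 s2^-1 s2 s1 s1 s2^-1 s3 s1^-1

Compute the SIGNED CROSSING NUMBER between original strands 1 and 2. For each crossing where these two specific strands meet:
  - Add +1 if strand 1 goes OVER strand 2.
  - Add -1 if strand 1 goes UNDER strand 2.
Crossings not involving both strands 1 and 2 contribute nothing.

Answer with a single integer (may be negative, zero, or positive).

Answer: -1

Derivation:
Gen 1: 1 under 2. Both 1&2? yes. Contrib: -1. Sum: -1
Gen 2: crossing 1x3. Both 1&2? no. Sum: -1
Gen 3: crossing 3x1. Both 1&2? no. Sum: -1
Gen 4: crossing 1x3. Both 1&2? no. Sum: -1
Gen 5: crossing 3x1. Both 1&2? no. Sum: -1
Gen 6: crossing 1x3. Both 1&2? no. Sum: -1
Gen 7: crossing 3x1. Both 1&2? no. Sum: -1
Gen 8: 2 over 1. Both 1&2? yes. Contrib: -1. Sum: -2
Gen 9: 1 over 2. Both 1&2? yes. Contrib: +1. Sum: -1
Gen 10: crossing 1x3. Both 1&2? no. Sum: -1
Gen 11: crossing 1x4. Both 1&2? no. Sum: -1
Gen 12: crossing 2x3. Both 1&2? no. Sum: -1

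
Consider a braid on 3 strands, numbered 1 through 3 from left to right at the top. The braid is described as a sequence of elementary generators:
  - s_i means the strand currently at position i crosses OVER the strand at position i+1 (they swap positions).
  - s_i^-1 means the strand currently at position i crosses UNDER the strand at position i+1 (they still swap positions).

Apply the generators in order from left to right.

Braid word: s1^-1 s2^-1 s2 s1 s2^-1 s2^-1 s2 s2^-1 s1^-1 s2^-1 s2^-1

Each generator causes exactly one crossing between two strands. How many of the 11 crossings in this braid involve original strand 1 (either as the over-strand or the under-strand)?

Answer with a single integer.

Gen 1: crossing 1x2. Involves strand 1? yes. Count so far: 1
Gen 2: crossing 1x3. Involves strand 1? yes. Count so far: 2
Gen 3: crossing 3x1. Involves strand 1? yes. Count so far: 3
Gen 4: crossing 2x1. Involves strand 1? yes. Count so far: 4
Gen 5: crossing 2x3. Involves strand 1? no. Count so far: 4
Gen 6: crossing 3x2. Involves strand 1? no. Count so far: 4
Gen 7: crossing 2x3. Involves strand 1? no. Count so far: 4
Gen 8: crossing 3x2. Involves strand 1? no. Count so far: 4
Gen 9: crossing 1x2. Involves strand 1? yes. Count so far: 5
Gen 10: crossing 1x3. Involves strand 1? yes. Count so far: 6
Gen 11: crossing 3x1. Involves strand 1? yes. Count so far: 7

Answer: 7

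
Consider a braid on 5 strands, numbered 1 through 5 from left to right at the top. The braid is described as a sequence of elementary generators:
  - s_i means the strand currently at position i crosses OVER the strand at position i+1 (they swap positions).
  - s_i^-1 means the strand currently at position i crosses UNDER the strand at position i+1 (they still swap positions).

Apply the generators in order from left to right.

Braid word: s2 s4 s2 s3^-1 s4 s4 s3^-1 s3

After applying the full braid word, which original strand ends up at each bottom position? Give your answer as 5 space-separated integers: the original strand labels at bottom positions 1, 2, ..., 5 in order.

Answer: 1 2 5 3 4

Derivation:
Gen 1 (s2): strand 2 crosses over strand 3. Perm now: [1 3 2 4 5]
Gen 2 (s4): strand 4 crosses over strand 5. Perm now: [1 3 2 5 4]
Gen 3 (s2): strand 3 crosses over strand 2. Perm now: [1 2 3 5 4]
Gen 4 (s3^-1): strand 3 crosses under strand 5. Perm now: [1 2 5 3 4]
Gen 5 (s4): strand 3 crosses over strand 4. Perm now: [1 2 5 4 3]
Gen 6 (s4): strand 4 crosses over strand 3. Perm now: [1 2 5 3 4]
Gen 7 (s3^-1): strand 5 crosses under strand 3. Perm now: [1 2 3 5 4]
Gen 8 (s3): strand 3 crosses over strand 5. Perm now: [1 2 5 3 4]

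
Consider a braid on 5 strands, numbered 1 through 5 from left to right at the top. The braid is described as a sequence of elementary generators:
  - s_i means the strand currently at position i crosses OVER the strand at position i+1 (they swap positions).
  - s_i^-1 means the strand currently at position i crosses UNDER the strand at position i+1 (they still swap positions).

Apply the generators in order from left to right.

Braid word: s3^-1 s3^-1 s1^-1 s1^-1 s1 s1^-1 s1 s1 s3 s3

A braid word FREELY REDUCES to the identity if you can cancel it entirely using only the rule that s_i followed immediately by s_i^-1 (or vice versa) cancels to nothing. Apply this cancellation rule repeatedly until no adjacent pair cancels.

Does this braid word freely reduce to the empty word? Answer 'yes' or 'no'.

Gen 1 (s3^-1): push. Stack: [s3^-1]
Gen 2 (s3^-1): push. Stack: [s3^-1 s3^-1]
Gen 3 (s1^-1): push. Stack: [s3^-1 s3^-1 s1^-1]
Gen 4 (s1^-1): push. Stack: [s3^-1 s3^-1 s1^-1 s1^-1]
Gen 5 (s1): cancels prior s1^-1. Stack: [s3^-1 s3^-1 s1^-1]
Gen 6 (s1^-1): push. Stack: [s3^-1 s3^-1 s1^-1 s1^-1]
Gen 7 (s1): cancels prior s1^-1. Stack: [s3^-1 s3^-1 s1^-1]
Gen 8 (s1): cancels prior s1^-1. Stack: [s3^-1 s3^-1]
Gen 9 (s3): cancels prior s3^-1. Stack: [s3^-1]
Gen 10 (s3): cancels prior s3^-1. Stack: []
Reduced word: (empty)

Answer: yes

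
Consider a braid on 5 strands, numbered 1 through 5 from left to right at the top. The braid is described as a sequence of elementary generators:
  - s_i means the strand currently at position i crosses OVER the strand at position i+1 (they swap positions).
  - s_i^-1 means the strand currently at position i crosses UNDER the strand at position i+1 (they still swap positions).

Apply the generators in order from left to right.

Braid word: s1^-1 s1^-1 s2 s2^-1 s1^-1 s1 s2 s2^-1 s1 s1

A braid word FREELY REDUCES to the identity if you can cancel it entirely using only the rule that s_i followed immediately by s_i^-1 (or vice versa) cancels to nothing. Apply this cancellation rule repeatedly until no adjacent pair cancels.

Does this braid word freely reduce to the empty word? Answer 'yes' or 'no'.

Answer: yes

Derivation:
Gen 1 (s1^-1): push. Stack: [s1^-1]
Gen 2 (s1^-1): push. Stack: [s1^-1 s1^-1]
Gen 3 (s2): push. Stack: [s1^-1 s1^-1 s2]
Gen 4 (s2^-1): cancels prior s2. Stack: [s1^-1 s1^-1]
Gen 5 (s1^-1): push. Stack: [s1^-1 s1^-1 s1^-1]
Gen 6 (s1): cancels prior s1^-1. Stack: [s1^-1 s1^-1]
Gen 7 (s2): push. Stack: [s1^-1 s1^-1 s2]
Gen 8 (s2^-1): cancels prior s2. Stack: [s1^-1 s1^-1]
Gen 9 (s1): cancels prior s1^-1. Stack: [s1^-1]
Gen 10 (s1): cancels prior s1^-1. Stack: []
Reduced word: (empty)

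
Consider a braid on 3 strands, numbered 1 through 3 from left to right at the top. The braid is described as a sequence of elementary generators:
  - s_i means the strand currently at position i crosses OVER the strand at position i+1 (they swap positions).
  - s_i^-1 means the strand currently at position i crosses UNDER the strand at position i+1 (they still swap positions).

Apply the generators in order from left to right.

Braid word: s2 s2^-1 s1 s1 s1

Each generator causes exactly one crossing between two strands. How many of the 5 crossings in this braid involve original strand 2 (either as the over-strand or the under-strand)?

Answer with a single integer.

Gen 1: crossing 2x3. Involves strand 2? yes. Count so far: 1
Gen 2: crossing 3x2. Involves strand 2? yes. Count so far: 2
Gen 3: crossing 1x2. Involves strand 2? yes. Count so far: 3
Gen 4: crossing 2x1. Involves strand 2? yes. Count so far: 4
Gen 5: crossing 1x2. Involves strand 2? yes. Count so far: 5

Answer: 5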